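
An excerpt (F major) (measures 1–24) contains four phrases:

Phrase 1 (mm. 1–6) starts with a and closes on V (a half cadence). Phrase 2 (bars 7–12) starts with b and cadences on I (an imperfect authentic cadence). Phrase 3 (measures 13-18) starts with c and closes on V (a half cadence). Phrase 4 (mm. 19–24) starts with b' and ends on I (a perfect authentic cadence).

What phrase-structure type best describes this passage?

Four phrases in two halves: the first half (mm. 1-12) ends with an imperfect authentic cadence, the second (mm. 13–24) with a perfect authentic cadence — a large antecedent–consequent pair, i.e. a double period.
Phrase 3 begins with different material from phrase 1, making it contrasting.

contrasting double period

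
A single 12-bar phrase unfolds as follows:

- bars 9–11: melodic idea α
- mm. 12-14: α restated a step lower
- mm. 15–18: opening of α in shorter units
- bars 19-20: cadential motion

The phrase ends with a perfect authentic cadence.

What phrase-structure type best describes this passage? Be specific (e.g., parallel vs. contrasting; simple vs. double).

Basic idea (measures 9-11) + its repetition (mm. 12-14) form the presentation; fragmentation and cadence (mm. 15-20) form the continuation — the 12-bar whole is a sentence.

sentence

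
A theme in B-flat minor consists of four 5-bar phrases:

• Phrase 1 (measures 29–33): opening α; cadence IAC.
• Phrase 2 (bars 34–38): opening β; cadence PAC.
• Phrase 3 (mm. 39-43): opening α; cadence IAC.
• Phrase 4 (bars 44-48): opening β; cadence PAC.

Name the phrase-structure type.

The cadence pattern IAC–PAC–IAC–PAC is weak–strong twice, and phrases 3–4 restate phrases 1–2: a period heard twice, not a double period (which would end weakly at phrase 2).

repeated period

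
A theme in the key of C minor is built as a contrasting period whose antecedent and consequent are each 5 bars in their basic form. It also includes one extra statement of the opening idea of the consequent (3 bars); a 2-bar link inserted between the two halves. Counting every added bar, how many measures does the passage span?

15 measures

Basic contrasting period: 5 + 5 = 10 bars.
10 (basic form) + 3 (extra statement) + 2 (link) = 15.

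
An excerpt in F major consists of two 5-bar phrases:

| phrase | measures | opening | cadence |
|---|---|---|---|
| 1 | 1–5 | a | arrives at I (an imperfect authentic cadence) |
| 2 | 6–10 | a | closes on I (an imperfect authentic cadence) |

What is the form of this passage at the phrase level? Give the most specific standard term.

Both phrases have the same opening (a) and the same cadence (imperfect authentic cadence): the second is a restatement, not a consequent, so this is a repeated phrase rather than a period.

repeated phrase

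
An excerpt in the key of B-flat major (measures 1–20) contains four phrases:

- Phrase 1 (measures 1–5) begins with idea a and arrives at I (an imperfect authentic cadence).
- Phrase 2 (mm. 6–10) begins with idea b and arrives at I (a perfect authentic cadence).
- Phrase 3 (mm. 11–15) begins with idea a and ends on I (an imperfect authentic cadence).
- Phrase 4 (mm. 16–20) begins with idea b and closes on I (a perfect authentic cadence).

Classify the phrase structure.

repeated period

The cadence pattern IAC–PAC–IAC–PAC is weak–strong twice, and phrases 3–4 restate phrases 1–2: a period heard twice, not a double period (which would end weakly at phrase 2).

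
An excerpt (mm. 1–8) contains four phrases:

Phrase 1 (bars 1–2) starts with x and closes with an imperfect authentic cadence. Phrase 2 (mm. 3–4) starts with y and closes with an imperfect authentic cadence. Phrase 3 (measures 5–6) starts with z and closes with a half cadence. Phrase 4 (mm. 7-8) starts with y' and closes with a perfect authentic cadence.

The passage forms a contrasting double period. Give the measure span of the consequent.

In a double period the four phrases pair into a large antecedent (phrases 1–2, ending imperfect authentic cadence) and a large consequent (phrases 3–4, ending perfect authentic cadence). The consequent spans measures 5-8.

measures 5–8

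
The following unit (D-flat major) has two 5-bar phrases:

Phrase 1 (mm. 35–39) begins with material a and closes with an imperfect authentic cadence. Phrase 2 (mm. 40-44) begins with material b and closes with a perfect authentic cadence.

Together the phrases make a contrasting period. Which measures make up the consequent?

measures 40–44

The phrase ending with the weaker cadence (imperfect authentic cadence) is the antecedent; the one ending more conclusively (perfect authentic cadence) is the consequent. The consequent is measures 40–44.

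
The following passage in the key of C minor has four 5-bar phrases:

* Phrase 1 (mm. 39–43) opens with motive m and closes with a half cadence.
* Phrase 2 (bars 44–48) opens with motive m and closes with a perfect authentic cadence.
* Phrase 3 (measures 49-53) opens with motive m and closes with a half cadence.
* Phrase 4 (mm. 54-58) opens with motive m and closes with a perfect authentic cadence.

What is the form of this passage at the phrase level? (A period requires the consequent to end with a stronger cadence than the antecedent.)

repeated period

The cadence pattern HC–PAC–HC–PAC is weak–strong twice, and phrases 3–4 restate phrases 1–2: a period heard twice, not a double period (which would end weakly at phrase 2).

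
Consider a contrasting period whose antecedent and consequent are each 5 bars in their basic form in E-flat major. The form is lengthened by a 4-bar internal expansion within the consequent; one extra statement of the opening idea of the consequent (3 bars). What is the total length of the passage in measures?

Basic contrasting period: 5 + 5 = 10 bars.
10 (basic form) + 4 (internal expansion) + 3 (extra statement) = 17.

17 measures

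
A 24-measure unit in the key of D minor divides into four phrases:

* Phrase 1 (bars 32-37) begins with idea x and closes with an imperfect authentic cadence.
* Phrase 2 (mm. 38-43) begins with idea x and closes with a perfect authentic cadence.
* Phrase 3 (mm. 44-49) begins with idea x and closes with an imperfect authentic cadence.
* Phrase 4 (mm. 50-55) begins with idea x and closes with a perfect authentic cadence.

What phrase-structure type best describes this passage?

The cadence pattern IAC–PAC–IAC–PAC is weak–strong twice, and phrases 3–4 restate phrases 1–2: a period heard twice, not a double period (which would end weakly at phrase 2).

repeated period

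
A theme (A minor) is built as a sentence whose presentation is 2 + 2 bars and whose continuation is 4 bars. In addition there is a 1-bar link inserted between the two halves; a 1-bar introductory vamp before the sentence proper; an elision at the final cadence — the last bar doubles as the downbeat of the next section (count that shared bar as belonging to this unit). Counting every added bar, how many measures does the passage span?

10 measures

Basic sentence: 2 + 2 + 4 = 8 bars.
8 (basic form) + 1 (link) + 1 (introduction) = 10.
The elision shares a bar with the next section but does not change this unit's count.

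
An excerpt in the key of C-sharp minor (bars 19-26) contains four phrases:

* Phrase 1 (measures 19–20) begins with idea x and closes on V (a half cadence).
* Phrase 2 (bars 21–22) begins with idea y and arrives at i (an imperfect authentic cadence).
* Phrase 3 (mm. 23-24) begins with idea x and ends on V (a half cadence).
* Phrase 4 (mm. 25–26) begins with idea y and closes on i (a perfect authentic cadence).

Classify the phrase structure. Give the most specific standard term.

Four phrases in two halves: the first half (mm. 19–22) ends with an imperfect authentic cadence, the second (mm. 23–26) with a perfect authentic cadence — a large antecedent–consequent pair, i.e. a double period.
Phrase 3 begins with the same material as phrase 1, making it parallel.

parallel double period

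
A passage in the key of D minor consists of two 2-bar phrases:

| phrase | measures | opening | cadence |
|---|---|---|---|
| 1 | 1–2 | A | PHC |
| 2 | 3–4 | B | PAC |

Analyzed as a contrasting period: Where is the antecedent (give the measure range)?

measures 1–2

The antecedent is the phrase ending with the weaker cadence (Phrygian half cadence, phrase 1) and the consequent the one ending more conclusively (perfect authentic cadence, phrase 2); the antecedent is measures 1–2.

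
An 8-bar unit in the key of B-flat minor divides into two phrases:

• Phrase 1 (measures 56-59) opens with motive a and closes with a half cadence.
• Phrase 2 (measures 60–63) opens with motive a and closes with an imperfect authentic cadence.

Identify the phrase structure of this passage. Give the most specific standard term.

Phrase 1 ends with a half cadence (weaker) and phrase 2 with an imperfect authentic cadence (stronger): antecedent + consequent = a period.
The two phrases open with the same material (a / a), so the period is parallel.

parallel period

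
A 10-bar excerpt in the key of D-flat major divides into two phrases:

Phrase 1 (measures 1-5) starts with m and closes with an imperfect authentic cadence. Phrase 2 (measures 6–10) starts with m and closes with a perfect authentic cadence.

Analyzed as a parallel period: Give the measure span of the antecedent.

The antecedent is the phrase ending with the weaker cadence (imperfect authentic cadence, phrase 1) and the consequent the one ending more conclusively (perfect authentic cadence, phrase 2); the antecedent is measures 1-5.

measures 1–5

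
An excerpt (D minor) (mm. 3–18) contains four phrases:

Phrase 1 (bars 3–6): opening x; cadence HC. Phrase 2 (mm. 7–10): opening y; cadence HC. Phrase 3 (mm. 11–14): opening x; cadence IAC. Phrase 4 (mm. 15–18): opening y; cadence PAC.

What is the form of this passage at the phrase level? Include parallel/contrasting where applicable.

Four phrases in two halves: the first half (measures 3-10) ends with a half cadence, the second (mm. 11–18) with a perfect authentic cadence — a large antecedent–consequent pair, i.e. a double period.
Phrase 3 begins with the same material as phrase 1, making it parallel.

parallel double period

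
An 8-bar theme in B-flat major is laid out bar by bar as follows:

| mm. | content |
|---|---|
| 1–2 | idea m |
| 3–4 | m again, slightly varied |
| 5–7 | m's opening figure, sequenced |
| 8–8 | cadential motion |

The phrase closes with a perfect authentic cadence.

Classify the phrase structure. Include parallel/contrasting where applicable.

Basic idea (mm. 1–2) + its repetition (bars 3–4) form the presentation; fragmentation and cadence (mm. 5–8) form the continuation — the 8-bar whole is a sentence.

sentence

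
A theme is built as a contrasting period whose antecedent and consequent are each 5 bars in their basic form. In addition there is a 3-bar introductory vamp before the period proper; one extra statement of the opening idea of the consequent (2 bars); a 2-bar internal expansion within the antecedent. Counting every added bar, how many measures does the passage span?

17 measures

Basic contrasting period: 5 + 5 = 10 bars.
10 (basic form) + 3 (introduction) + 2 (extra statement) + 2 (internal expansion) = 17.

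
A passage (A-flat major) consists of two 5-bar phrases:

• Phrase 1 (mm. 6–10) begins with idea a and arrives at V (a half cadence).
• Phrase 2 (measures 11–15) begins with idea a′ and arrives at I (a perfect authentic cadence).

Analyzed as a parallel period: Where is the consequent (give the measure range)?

The antecedent is the phrase ending with the weaker cadence (half cadence, phrase 1) and the consequent the one ending more conclusively (perfect authentic cadence, phrase 2); the consequent is measures 11–15.

measures 11–15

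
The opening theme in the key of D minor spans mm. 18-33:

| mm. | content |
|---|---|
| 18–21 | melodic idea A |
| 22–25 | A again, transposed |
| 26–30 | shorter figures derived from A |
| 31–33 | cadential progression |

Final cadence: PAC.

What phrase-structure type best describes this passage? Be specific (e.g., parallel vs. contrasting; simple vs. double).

Basic idea (mm. 18–21) + its repetition (bars 22–25) form the presentation; fragmentation and cadence (mm. 26-33) form the continuation — the 16-bar whole is a sentence.

sentence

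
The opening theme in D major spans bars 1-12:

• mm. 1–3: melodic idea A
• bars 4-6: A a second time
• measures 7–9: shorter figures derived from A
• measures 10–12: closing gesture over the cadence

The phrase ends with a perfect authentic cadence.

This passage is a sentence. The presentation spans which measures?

The presentation of a sentence is the basic idea (mm. 1–3) plus its repetition (mm. 4–6); the presentation is therefore mm. 1-6.

measures 1–6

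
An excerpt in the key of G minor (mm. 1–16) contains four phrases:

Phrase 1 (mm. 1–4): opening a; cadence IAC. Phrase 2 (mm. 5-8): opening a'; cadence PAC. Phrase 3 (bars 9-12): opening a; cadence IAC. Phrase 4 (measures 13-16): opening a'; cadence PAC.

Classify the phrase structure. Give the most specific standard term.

The cadence pattern IAC–PAC–IAC–PAC is weak–strong twice, and phrases 3–4 restate phrases 1–2: a period heard twice, not a double period (which would end weakly at phrase 2).

repeated period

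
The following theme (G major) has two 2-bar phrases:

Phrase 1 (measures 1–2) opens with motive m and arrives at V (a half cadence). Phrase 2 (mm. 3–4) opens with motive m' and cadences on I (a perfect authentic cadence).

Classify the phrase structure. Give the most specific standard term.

Phrase 1 ends with a half cadence (weaker) and phrase 2 with a perfect authentic cadence (stronger): antecedent + consequent = a period.
The two phrases open with the same material (m / m'), so the period is parallel.

parallel period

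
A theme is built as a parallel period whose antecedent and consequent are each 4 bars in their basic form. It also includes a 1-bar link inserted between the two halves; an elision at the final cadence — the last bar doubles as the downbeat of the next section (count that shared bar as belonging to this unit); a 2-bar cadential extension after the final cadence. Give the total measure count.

11 measures

Basic parallel period: 4 + 4 = 8 bars.
8 (basic form) + 1 (link) + 2 (cadential extension) = 11.
The elision shares a bar with the next section but does not change this unit's count.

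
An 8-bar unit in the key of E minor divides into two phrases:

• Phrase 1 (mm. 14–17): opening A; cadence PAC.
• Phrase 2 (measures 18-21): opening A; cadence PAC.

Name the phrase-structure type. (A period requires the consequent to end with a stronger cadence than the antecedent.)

repeated phrase

Both phrases have the same opening (A) and the same cadence (perfect authentic cadence): the second is a restatement, not a consequent, so this is a repeated phrase rather than a period.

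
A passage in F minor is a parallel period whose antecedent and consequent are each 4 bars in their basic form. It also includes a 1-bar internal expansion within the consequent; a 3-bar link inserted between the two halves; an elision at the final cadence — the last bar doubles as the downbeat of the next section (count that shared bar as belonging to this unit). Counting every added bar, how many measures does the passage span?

Basic parallel period: 4 + 4 = 8 bars.
8 (basic form) + 1 (internal expansion) + 3 (link) = 12.
The elision shares a bar with the next section but does not change this unit's count.

12 measures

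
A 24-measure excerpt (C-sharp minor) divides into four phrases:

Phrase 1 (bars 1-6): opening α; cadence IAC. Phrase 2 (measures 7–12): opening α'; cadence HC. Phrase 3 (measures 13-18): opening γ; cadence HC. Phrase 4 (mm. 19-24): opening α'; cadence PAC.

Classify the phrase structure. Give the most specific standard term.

contrasting double period

Four phrases in two halves: the first half (mm. 1-12) ends with a half cadence, the second (mm. 13–24) with a perfect authentic cadence — a large antecedent–consequent pair, i.e. a double period.
Phrase 3 begins with different material from phrase 1, making it contrasting.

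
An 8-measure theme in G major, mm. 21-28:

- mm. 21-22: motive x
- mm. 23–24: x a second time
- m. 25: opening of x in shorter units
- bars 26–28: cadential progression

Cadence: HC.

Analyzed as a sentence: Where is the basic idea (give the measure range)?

measures 21–22

The presentation of a sentence is the basic idea (measures 21-22) plus its repetition (bars 23-24); the basic idea is therefore mm. 21–22.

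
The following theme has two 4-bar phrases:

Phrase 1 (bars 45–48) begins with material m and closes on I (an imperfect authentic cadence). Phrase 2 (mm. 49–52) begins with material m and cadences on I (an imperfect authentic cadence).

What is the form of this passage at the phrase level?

repeated phrase

Both phrases have the same opening (m) and the same cadence (imperfect authentic cadence): the second is a restatement, not a consequent, so this is a repeated phrase rather than a period.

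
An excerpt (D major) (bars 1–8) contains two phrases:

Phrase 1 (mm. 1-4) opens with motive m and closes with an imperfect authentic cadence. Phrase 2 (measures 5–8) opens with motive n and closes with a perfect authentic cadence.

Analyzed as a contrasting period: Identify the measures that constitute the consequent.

measures 5–8

The antecedent is the phrase ending with the weaker cadence (imperfect authentic cadence, phrase 1) and the consequent the one ending more conclusively (perfect authentic cadence, phrase 2); the consequent is bars 5–8.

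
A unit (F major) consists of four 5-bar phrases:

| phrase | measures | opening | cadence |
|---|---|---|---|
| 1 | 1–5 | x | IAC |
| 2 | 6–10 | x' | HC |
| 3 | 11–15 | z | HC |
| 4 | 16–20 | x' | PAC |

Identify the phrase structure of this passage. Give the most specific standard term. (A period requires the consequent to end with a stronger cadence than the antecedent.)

contrasting double period

Four phrases in two halves: the first half (measures 1-10) ends with a half cadence, the second (measures 11-20) with a perfect authentic cadence — a large antecedent–consequent pair, i.e. a double period.
Phrase 3 begins with different material from phrase 1, making it contrasting.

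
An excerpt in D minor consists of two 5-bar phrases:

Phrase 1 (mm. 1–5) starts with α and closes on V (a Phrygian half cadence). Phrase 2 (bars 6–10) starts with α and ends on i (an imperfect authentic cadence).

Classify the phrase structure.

Phrase 1 ends with a Phrygian half cadence (weaker) and phrase 2 with an imperfect authentic cadence (stronger): antecedent + consequent = a period.
The two phrases open with the same material (α / α), so the period is parallel.

parallel period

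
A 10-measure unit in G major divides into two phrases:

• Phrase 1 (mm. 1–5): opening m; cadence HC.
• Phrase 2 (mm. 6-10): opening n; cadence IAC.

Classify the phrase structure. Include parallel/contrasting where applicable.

Phrase 1 ends with a half cadence (weaker) and phrase 2 with an imperfect authentic cadence (stronger): antecedent + consequent = a period.
The two phrases open with different material (m / n), so the period is contrasting.

contrasting period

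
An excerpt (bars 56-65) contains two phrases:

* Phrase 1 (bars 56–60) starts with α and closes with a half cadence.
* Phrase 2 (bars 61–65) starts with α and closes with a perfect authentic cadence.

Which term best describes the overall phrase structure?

parallel period

Phrase 1 ends with a half cadence (weaker) and phrase 2 with a perfect authentic cadence (stronger): antecedent + consequent = a period.
The two phrases open with the same material (α / α), so the period is parallel.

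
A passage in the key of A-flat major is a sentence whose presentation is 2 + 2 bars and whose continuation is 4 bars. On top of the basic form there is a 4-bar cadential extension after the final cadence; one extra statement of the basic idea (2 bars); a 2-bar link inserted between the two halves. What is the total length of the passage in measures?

Basic sentence: 2 + 2 + 4 = 8 bars.
8 (basic form) + 4 (cadential extension) + 2 (extra statement) + 2 (link) = 16.

16 measures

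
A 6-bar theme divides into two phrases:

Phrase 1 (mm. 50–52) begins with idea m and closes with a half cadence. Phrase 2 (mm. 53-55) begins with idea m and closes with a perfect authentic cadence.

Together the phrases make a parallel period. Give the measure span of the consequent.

measures 53–55

The phrase ending with the weaker cadence (half cadence) is the antecedent; the one ending more conclusively (perfect authentic cadence) is the consequent. The consequent is measures 53–55.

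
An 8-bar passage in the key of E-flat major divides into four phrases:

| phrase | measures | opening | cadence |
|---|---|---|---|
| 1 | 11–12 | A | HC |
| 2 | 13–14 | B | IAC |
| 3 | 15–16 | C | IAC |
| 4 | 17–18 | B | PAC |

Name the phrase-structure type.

contrasting double period

Four phrases in two halves: the first half (mm. 11–14) ends with an imperfect authentic cadence, the second (bars 15–18) with a perfect authentic cadence — a large antecedent–consequent pair, i.e. a double period.
Phrase 3 begins with different material from phrase 1, making it contrasting.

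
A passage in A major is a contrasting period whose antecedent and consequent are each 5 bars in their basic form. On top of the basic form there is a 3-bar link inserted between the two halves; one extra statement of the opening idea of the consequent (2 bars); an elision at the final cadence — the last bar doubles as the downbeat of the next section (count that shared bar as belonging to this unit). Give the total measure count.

15 measures

Basic contrasting period: 5 + 5 = 10 bars.
10 (basic form) + 3 (link) + 2 (extra statement) = 15.
The elision shares a bar with the next section but does not change this unit's count.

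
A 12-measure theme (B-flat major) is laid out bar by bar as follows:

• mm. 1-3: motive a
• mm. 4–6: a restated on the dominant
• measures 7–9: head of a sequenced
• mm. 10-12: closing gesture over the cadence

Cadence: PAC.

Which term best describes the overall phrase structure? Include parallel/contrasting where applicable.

sentence

Basic idea (bars 1-3) + its repetition (bars 4–6) form the presentation; fragmentation and cadence (bars 7–12) form the continuation — the 12-bar whole is a sentence.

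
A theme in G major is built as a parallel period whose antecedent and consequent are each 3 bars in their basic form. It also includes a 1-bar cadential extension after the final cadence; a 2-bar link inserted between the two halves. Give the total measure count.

9 measures

Basic parallel period: 3 + 3 = 6 bars.
6 (basic form) + 1 (cadential extension) + 2 (link) = 9.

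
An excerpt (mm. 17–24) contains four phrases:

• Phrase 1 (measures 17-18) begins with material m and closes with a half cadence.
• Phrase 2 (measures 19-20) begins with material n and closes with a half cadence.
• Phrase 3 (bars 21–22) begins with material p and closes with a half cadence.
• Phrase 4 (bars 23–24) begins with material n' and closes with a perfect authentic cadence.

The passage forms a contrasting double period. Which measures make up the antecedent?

In a double period the four phrases pair into a large antecedent (phrases 1–2, ending half cadence) and a large consequent (phrases 3–4, ending perfect authentic cadence). The antecedent spans measures 17-20.

measures 17–20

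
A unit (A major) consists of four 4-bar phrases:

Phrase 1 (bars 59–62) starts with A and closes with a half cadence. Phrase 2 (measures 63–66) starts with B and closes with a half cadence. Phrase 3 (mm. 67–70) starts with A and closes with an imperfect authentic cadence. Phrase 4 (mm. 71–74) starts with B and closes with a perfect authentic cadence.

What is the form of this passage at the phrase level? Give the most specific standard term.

Four phrases in two halves: the first half (mm. 59–66) ends with a half cadence, the second (bars 67–74) with a perfect authentic cadence — a large antecedent–consequent pair, i.e. a double period.
Phrase 3 begins with the same material as phrase 1, making it parallel.

parallel double period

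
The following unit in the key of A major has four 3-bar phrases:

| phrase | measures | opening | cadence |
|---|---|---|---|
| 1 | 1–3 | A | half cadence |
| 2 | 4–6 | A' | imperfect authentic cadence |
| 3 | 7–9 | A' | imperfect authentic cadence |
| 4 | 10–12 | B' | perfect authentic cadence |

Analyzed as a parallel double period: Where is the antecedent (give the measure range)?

measures 1–6

In a double period the four phrases pair into a large antecedent (phrases 1–2, ending imperfect authentic cadence) and a large consequent (phrases 3–4, ending perfect authentic cadence). The antecedent spans measures 1–6.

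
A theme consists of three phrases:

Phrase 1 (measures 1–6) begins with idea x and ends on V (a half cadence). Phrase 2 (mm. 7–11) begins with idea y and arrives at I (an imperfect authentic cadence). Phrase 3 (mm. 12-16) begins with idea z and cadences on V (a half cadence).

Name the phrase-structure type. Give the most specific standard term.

phrase group

The final phrase closes with a half cadence, which is not stronger than the preceding imperfect authentic cadence; the 3 phrases lack an overall antecedent–consequent design and so form a phrase group.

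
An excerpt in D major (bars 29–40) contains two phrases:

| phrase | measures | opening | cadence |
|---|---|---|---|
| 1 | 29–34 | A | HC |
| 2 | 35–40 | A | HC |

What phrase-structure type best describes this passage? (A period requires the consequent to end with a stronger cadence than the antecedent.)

Both phrases have the same opening (A) and the same cadence (half cadence): the second is a restatement, not a consequent, so this is a repeated phrase rather than a period.

repeated phrase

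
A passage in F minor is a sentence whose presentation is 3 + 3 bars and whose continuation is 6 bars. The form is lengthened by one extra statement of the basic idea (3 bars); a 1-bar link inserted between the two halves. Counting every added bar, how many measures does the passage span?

Basic sentence: 3 + 3 + 6 = 12 bars.
12 (basic form) + 3 (extra statement) + 1 (link) = 16.

16 measures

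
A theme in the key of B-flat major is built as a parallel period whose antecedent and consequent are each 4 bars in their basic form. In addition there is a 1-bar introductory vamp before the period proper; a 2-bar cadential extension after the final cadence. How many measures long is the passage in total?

11 measures

Basic parallel period: 4 + 4 = 8 bars.
8 (basic form) + 1 (introduction) + 2 (cadential extension) = 11.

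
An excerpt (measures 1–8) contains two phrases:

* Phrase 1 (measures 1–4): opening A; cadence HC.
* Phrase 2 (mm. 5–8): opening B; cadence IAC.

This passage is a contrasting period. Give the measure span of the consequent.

The antecedent is the phrase ending with the weaker cadence (half cadence, phrase 1) and the consequent the one ending more conclusively (imperfect authentic cadence, phrase 2); the consequent is mm. 5–8.

measures 5–8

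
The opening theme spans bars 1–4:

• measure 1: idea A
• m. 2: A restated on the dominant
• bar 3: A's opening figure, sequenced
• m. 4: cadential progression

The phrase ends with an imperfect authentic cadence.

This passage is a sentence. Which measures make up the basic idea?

The presentation of a sentence is the basic idea (measure 1) plus its repetition (m. 2); the basic idea is therefore bar 1.

measures 1–1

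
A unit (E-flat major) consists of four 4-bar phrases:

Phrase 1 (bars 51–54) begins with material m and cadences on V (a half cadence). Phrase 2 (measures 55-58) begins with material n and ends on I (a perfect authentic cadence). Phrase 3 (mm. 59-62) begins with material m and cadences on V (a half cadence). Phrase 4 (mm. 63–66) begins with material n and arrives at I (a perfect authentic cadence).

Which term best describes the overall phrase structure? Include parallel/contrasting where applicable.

The cadence pattern HC–PAC–HC–PAC is weak–strong twice, and phrases 3–4 restate phrases 1–2: a period heard twice, not a double period (which would end weakly at phrase 2).

repeated period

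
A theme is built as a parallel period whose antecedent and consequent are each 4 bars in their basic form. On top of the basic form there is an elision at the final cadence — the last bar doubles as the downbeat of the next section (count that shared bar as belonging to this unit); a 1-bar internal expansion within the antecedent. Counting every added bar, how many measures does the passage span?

Basic parallel period: 4 + 4 = 8 bars.
8 (basic form) + 1 (internal expansion) = 9.
The elision shares a bar with the next section but does not change this unit's count.

9 measures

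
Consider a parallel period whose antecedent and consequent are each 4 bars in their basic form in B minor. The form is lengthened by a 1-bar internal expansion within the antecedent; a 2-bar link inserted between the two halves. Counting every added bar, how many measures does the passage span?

Basic parallel period: 4 + 4 = 8 bars.
8 (basic form) + 1 (internal expansion) + 2 (link) = 11.

11 measures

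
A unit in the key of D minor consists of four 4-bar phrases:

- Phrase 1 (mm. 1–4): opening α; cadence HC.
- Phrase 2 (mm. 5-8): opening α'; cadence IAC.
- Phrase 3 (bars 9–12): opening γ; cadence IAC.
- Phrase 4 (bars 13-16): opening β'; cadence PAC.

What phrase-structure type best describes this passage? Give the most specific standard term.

Four phrases in two halves: the first half (measures 1-8) ends with an imperfect authentic cadence, the second (mm. 9–16) with a perfect authentic cadence — a large antecedent–consequent pair, i.e. a double period.
Phrase 3 begins with different material from phrase 1, making it contrasting.

contrasting double period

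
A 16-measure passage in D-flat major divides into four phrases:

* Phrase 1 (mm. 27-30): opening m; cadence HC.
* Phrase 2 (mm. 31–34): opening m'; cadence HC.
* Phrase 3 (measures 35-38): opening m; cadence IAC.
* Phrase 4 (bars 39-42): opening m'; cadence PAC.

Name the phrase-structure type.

parallel double period

Four phrases in two halves: the first half (bars 27-34) ends with a half cadence, the second (measures 35-42) with a perfect authentic cadence — a large antecedent–consequent pair, i.e. a double period.
Phrase 3 begins with the same material as phrase 1, making it parallel.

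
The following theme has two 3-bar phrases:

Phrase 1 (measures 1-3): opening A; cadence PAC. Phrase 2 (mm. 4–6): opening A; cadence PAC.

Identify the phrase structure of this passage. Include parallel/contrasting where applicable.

Both phrases have the same opening (A) and the same cadence (perfect authentic cadence): the second is a restatement, not a consequent, so this is a repeated phrase rather than a period.

repeated phrase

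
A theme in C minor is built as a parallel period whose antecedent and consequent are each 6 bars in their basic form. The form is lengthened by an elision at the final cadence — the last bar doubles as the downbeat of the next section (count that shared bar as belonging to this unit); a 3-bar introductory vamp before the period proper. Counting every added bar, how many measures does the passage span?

15 measures

Basic parallel period: 6 + 6 = 12 bars.
12 (basic form) + 3 (introduction) = 15.
The elision shares a bar with the next section but does not change this unit's count.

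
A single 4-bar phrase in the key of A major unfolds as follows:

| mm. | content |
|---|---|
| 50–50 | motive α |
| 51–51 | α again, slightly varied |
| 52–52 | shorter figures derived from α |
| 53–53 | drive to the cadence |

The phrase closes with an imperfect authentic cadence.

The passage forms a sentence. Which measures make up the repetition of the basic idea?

measures 51–51

The presentation of a sentence is the basic idea (bar 50) plus its repetition (m. 51); the repetition of the basic idea is therefore m. 51.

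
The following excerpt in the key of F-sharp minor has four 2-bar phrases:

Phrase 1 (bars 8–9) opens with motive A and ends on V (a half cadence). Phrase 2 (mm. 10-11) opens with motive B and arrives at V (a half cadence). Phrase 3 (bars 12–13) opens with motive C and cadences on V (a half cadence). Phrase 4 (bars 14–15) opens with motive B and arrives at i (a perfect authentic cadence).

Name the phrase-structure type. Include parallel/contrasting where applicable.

Four phrases in two halves: the first half (mm. 8-11) ends with a half cadence, the second (measures 12-15) with a perfect authentic cadence — a large antecedent–consequent pair, i.e. a double period.
Phrase 3 begins with different material from phrase 1, making it contrasting.

contrasting double period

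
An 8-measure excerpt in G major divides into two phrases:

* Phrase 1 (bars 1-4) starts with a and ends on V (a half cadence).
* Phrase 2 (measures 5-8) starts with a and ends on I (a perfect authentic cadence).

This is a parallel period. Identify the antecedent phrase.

phrase 1

The phrase ending with the weaker cadence (half cadence) is the antecedent; the one ending more conclusively (perfect authentic cadence) is the consequent. The antecedent is phrase 1.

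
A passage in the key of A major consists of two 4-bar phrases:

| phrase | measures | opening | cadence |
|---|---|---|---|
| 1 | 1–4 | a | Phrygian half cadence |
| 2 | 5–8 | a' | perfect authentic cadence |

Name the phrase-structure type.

Phrase 1 ends with a Phrygian half cadence (weaker) and phrase 2 with a perfect authentic cadence (stronger): antecedent + consequent = a period.
The two phrases open with the same material (a / a'), so the period is parallel.

parallel period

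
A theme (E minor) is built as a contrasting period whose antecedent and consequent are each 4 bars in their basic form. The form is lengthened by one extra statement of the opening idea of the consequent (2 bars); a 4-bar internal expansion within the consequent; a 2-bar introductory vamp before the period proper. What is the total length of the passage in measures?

16 measures

Basic contrasting period: 4 + 4 = 8 bars.
8 (basic form) + 2 (extra statement) + 4 (internal expansion) + 2 (introduction) = 16.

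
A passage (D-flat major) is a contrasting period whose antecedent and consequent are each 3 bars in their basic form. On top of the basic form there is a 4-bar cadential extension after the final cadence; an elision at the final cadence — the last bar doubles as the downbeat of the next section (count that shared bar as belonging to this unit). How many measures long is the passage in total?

Basic contrasting period: 3 + 3 = 6 bars.
6 (basic form) + 4 (cadential extension) = 10.
The elision shares a bar with the next section but does not change this unit's count.

10 measures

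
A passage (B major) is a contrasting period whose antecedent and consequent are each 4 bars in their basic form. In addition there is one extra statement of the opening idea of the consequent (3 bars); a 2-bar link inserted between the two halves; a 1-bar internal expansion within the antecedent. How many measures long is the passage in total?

Basic contrasting period: 4 + 4 = 8 bars.
8 (basic form) + 3 (extra statement) + 2 (link) + 1 (internal expansion) = 14.

14 measures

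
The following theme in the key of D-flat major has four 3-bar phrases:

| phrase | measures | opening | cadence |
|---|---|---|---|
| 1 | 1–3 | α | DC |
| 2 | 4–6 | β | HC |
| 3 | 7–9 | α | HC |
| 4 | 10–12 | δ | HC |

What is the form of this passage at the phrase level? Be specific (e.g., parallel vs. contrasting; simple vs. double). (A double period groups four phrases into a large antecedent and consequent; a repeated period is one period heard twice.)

phrase group

Phrase 4 ends with a half cadence, no stronger than phrase 2's half cadence, so the four phrases do not form a double period; nor do phrases 3–4 duplicate 1–2, so it is not a repeated period. With no phrase reaching a conclusive cadence, the passage is a phrase group.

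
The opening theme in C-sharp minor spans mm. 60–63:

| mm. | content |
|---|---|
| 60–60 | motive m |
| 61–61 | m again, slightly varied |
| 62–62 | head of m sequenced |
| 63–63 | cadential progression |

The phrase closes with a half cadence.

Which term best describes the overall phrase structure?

sentence

Basic idea (bar 60) + its repetition (m. 61) form the presentation; fragmentation and cadence (mm. 62-63) form the continuation — the 4-bar whole is a sentence.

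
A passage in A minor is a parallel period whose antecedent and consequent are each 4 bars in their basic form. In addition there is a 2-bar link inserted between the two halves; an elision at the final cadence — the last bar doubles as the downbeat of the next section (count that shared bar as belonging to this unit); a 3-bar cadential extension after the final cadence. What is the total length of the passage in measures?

Basic parallel period: 4 + 4 = 8 bars.
8 (basic form) + 2 (link) + 3 (cadential extension) = 13.
The elision shares a bar with the next section but does not change this unit's count.

13 measures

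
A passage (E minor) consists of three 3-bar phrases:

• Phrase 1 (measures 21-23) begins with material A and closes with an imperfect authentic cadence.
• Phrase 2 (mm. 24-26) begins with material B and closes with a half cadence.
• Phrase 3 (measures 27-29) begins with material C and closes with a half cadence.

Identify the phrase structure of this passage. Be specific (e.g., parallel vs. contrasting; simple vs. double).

The final phrase closes with a half cadence, which is not stronger than the preceding half cadence; the 3 phrases lack an overall antecedent–consequent design and so form a phrase group.

phrase group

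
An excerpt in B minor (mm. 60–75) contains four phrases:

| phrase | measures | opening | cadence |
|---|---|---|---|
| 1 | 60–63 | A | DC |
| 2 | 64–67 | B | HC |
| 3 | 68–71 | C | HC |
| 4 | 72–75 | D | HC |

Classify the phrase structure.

phrase group

Phrase 4 ends with a half cadence, no stronger than phrase 2's half cadence, so the four phrases do not form a double period; nor do phrases 3–4 duplicate 1–2, so it is not a repeated period. With no phrase reaching a conclusive cadence, the passage is a phrase group.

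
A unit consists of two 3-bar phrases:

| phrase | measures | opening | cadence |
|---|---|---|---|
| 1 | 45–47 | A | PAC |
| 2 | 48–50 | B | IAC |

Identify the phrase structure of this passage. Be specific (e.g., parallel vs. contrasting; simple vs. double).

The second phrase closes with an imperfect authentic cadence, which is not stronger than the first phrase's perfect authentic cadence; without a weak→strong cadential pair there is no antecedent–consequent relationship, so this is a phrase group rather than a period.

phrase group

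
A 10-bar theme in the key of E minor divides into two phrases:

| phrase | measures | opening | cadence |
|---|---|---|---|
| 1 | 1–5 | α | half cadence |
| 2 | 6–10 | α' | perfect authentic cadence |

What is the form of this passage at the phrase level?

parallel period

Phrase 1 ends with a half cadence (weaker) and phrase 2 with a perfect authentic cadence (stronger): antecedent + consequent = a period.
The two phrases open with the same material (α / α'), so the period is parallel.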